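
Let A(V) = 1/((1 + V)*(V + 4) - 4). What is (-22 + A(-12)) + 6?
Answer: -1343/84 ≈ -15.988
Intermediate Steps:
A(V) = 1/(-4 + (1 + V)*(4 + V)) (A(V) = 1/((1 + V)*(4 + V) - 4) = 1/(-4 + (1 + V)*(4 + V)))
(-22 + A(-12)) + 6 = (-22 + 1/((-12)*(5 - 12))) + 6 = (-22 - 1/12/(-7)) + 6 = (-22 - 1/12*(-1/7)) + 6 = (-22 + 1/84) + 6 = -1847/84 + 6 = -1343/84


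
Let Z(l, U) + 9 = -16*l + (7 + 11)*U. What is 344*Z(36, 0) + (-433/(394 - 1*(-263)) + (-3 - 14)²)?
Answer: -132025240/657 ≈ -2.0095e+5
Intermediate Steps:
Z(l, U) = -9 - 16*l + 18*U (Z(l, U) = -9 + (-16*l + (7 + 11)*U) = -9 + (-16*l + 18*U) = -9 - 16*l + 18*U)
344*Z(36, 0) + (-433/(394 - 1*(-263)) + (-3 - 14)²) = 344*(-9 - 16*36 + 18*0) + (-433/(394 - 1*(-263)) + (-3 - 14)²) = 344*(-9 - 576 + 0) + (-433/(394 + 263) + (-17)²) = 344*(-585) + (-433/657 + 289) = -201240 + (-433*1/657 + 289) = -201240 + (-433/657 + 289) = -201240 + 189440/657 = -132025240/657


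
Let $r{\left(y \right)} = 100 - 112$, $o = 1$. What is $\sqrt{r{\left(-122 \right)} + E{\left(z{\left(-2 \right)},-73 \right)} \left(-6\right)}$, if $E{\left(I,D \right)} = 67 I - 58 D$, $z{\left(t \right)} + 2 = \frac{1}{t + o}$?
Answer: $3 i \sqrt{2690} \approx 155.6 i$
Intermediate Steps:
$z{\left(t \right)} = -2 + \frac{1}{1 + t}$ ($z{\left(t \right)} = -2 + \frac{1}{t + 1} = -2 + \frac{1}{1 + t}$)
$E{\left(I,D \right)} = - 58 D + 67 I$
$r{\left(y \right)} = -12$ ($r{\left(y \right)} = 100 - 112 = -12$)
$\sqrt{r{\left(-122 \right)} + E{\left(z{\left(-2 \right)},-73 \right)} \left(-6\right)} = \sqrt{-12 + \left(\left(-58\right) \left(-73\right) + 67 \frac{-1 - -4}{1 - 2}\right) \left(-6\right)} = \sqrt{-12 + \left(4234 + 67 \frac{-1 + 4}{-1}\right) \left(-6\right)} = \sqrt{-12 + \left(4234 + 67 \left(\left(-1\right) 3\right)\right) \left(-6\right)} = \sqrt{-12 + \left(4234 + 67 \left(-3\right)\right) \left(-6\right)} = \sqrt{-12 + \left(4234 - 201\right) \left(-6\right)} = \sqrt{-12 + 4033 \left(-6\right)} = \sqrt{-12 - 24198} = \sqrt{-24210} = 3 i \sqrt{2690}$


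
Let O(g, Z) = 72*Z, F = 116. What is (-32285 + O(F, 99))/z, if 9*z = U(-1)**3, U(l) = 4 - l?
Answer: -226413/125 ≈ -1811.3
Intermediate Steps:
z = 125/9 (z = (4 - 1*(-1))**3/9 = (4 + 1)**3/9 = (1/9)*5**3 = (1/9)*125 = 125/9 ≈ 13.889)
(-32285 + O(F, 99))/z = (-32285 + 72*99)/(125/9) = (-32285 + 7128)*(9/125) = -25157*9/125 = -226413/125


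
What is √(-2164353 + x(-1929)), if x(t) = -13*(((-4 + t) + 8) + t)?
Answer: I*√2114251 ≈ 1454.0*I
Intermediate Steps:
x(t) = -52 - 26*t (x(t) = -13*((4 + t) + t) = -13*(4 + 2*t) = -52 - 26*t)
√(-2164353 + x(-1929)) = √(-2164353 + (-52 - 26*(-1929))) = √(-2164353 + (-52 + 50154)) = √(-2164353 + 50102) = √(-2114251) = I*√2114251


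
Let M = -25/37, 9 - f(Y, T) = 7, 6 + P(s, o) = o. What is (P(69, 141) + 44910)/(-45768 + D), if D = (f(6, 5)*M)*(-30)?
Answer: -555555/563972 ≈ -0.98507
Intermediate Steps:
P(s, o) = -6 + o
f(Y, T) = 2 (f(Y, T) = 9 - 1*7 = 9 - 7 = 2)
M = -25/37 (M = -25*1/37 = -25/37 ≈ -0.67568)
D = 1500/37 (D = (2*(-25/37))*(-30) = -50/37*(-30) = 1500/37 ≈ 40.541)
(P(69, 141) + 44910)/(-45768 + D) = ((-6 + 141) + 44910)/(-45768 + 1500/37) = (135 + 44910)/(-1691916/37) = 45045*(-37/1691916) = -555555/563972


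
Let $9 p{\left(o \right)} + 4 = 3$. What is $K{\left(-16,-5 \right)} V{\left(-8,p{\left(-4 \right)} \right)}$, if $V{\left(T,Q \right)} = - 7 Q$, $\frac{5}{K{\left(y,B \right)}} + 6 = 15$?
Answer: $\frac{35}{81} \approx 0.4321$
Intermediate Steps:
$p{\left(o \right)} = - \frac{1}{9}$ ($p{\left(o \right)} = - \frac{4}{9} + \frac{1}{9} \cdot 3 = - \frac{4}{9} + \frac{1}{3} = - \frac{1}{9}$)
$K{\left(y,B \right)} = \frac{5}{9}$ ($K{\left(y,B \right)} = \frac{5}{-6 + 15} = \frac{5}{9}$)
$K{\left(-16,-5 \right)} V{\left(-8,p{\left(-4 \right)} \right)} = \frac{5 \left(\left(-7\right) \left(- \frac{1}{9}\right)\right)}{9} = \frac{5}{9} \cdot \frac{7}{9} = \frac{35}{81}$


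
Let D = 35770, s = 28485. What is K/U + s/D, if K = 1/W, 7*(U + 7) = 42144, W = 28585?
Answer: 6855117970853/8608305003550 ≈ 0.79634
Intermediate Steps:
U = 42095/7 (U = -7 + (1/7)*42144 = -7 + 42144/7 = 42095/7 ≈ 6013.6)
K = 1/28585 ≈ 3.4983e-5
K/U + s/D = 1/(28585*(42095/7)) + 28485/35770 = (1/28585)*(7/42095) + 28485*(1/35770) = 7/1203285575 + 5697/7154 = 6855117970853/8608305003550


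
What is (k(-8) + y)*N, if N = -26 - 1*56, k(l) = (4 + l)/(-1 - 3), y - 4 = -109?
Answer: 8528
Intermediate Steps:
y = -105 (y = 4 - 109 = -105)
k(l) = -1 - l/4 (k(l) = (4 + l)/(-4) = (4 + l)*(-1/4) = -1 - l/4)
N = -82 (N = -26 - 56 = -82)
(k(-8) + y)*N = ((-1 - 1/4*(-8)) - 105)*(-82) = ((-1 + 2) - 105)*(-82) = (1 - 105)*(-82) = -104*(-82) = 8528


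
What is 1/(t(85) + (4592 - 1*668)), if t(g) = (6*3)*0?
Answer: 1/3924 ≈ 0.00025484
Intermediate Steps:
t(g) = 0 (t(g) = 18*0 = 0)
1/(t(85) + (4592 - 1*668)) = 1/(0 + (4592 - 1*668)) = 1/(0 + (4592 - 668)) = 1/(0 + 3924) = 1/3924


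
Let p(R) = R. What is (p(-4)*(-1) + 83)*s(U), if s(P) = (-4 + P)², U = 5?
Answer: 87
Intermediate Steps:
(p(-4)*(-1) + 83)*s(U) = (-4*(-1) + 83)*(-4 + 5)² = (4 + 83)*1² = 87*1 = 87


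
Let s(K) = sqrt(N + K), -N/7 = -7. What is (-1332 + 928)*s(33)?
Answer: -404*sqrt(82) ≈ -3658.4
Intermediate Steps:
N = 49 (N = -7*(-7) = 49)
s(K) = sqrt(49 + K)
(-1332 + 928)*s(33) = (-1332 + 928)*sqrt(49 + 33) = -404*sqrt(82)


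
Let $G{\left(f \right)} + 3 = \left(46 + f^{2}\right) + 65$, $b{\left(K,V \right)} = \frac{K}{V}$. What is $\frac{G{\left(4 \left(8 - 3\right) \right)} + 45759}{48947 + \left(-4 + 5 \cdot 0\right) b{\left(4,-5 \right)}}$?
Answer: $\frac{17795}{18827} \approx 0.94518$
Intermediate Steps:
$G{\left(f \right)} = 108 + f^{2}$ ($G{\left(f \right)} = -3 + \left(\left(46 + f^{2}\right) + 65\right) = -3 + \left(111 + f^{2}\right) = 108 + f^{2}$)
$\frac{G{\left(4 \left(8 - 3\right) \right)} + 45759}{48947 + \left(-4 + 5 \cdot 0\right) b{\left(4,-5 \right)}} = \frac{\left(108 + \left(4 \left(8 - 3\right)\right)^{2}\right) + 45759}{48947 + \left(-4 + 5 \cdot 0\right) \frac{4}{-5}} = \frac{\left(108 + \left(4 \cdot 5\right)^{2}\right) + 45759}{48947 + \left(-4 + 0\right) 4 \left(- \frac{1}{5}\right)} = \frac{\left(108 + 20^{2}\right) + 45759}{48947 - - \frac{16}{5}} = \frac{\left(108 + 400\right) + 45759}{48947 + \frac{16}{5}} = \frac{508 + 45759}{\frac{244751}{5}} = 46267 \cdot \frac{5}{244751} = \frac{17795}{18827}$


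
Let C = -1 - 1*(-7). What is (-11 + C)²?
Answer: 25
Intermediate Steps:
C = 6 (C = -1 + 7 = 6)
(-11 + C)² = (-11 + 6)² = (-5)² = 25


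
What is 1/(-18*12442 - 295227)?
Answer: -1/519183 ≈ -1.9261e-6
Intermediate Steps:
1/(-18*12442 - 295227) = 1/(-223956 - 295227) = 1/(-519183) = -1/519183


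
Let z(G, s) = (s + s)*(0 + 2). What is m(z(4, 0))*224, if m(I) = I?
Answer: 0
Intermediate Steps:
z(G, s) = 4*s (z(G, s) = (2*s)*2 = 4*s)
m(z(4, 0))*224 = (4*0)*224 = 0*224 = 0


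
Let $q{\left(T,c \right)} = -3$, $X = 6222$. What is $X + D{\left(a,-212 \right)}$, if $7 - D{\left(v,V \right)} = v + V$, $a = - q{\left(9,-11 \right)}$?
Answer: $6438$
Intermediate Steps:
$a = 3$ ($a = \left(-1\right) \left(-3\right) = 3$)
$D{\left(v,V \right)} = 7 - V - v$ ($D{\left(v,V \right)} = 7 - \left(v + V\right) = 7 - \left(V + v\right) = 7 - V - v$)
$X + D{\left(a,-212 \right)} = 6222 - -216 = 6222 + \left(7 + 212 - 3\right) = 6222 + 216 = 6438$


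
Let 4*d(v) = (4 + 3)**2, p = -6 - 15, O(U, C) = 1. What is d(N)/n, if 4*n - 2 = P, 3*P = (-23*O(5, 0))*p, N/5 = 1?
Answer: 49/163 ≈ 0.30061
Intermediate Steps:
p = -21
N = 5 (N = 5*1 = 5)
d(v) = 49/4 (d(v) = (4 + 3)**2/4 = (1/4)*7**2 = (1/4)*49 = 49/4)
P = 161 (P = (-23*1*(-21))/3 = (-23*(-21))/3 = (1/3)*483 = 161)
n = 163/4 (n = 1/2 + (1/4)*161 = 1/2 + 161/4 = 163/4 ≈ 40.750)
d(N)/n = (49/4)/(163/4) = (4/163)*(49/4) = 49/163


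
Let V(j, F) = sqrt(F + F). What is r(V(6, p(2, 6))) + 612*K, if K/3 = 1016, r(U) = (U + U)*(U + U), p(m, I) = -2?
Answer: 1865360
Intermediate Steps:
V(j, F) = sqrt(2)*sqrt(F) (V(j, F) = sqrt(2*F) = sqrt(2)*sqrt(F))
r(U) = 4*U**2 (r(U) = (2*U)*(2*U) = 4*U**2)
K = 3048 (K = 3*1016 = 3048)
r(V(6, p(2, 6))) + 612*K = 4*(sqrt(2)*sqrt(-2))**2 + 612*3048 = 4*(sqrt(2)*(I*sqrt(2)))**2 + 1865376 = 4*(2*I)**2 + 1865376 = 4*(-4) + 1865376 = -16 + 1865376 = 1865360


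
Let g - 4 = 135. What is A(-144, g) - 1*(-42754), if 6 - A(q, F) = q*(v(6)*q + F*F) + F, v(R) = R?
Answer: 2700429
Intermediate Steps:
g = 139 (g = 4 + 135 = 139)
A(q, F) = 6 - F - q*(F² + 6*q) (A(q, F) = 6 - (q*(6*q + F*F) + F) = 6 - (q*(6*q + F²) + F) = 6 - (q*(F² + 6*q) + F) = 6 - (F + q*(F² + 6*q)) = 6 + (-F - q*(F² + 6*q)) = 6 - F - q*(F² + 6*q))
A(-144, g) - 1*(-42754) = (6 - 1*139 - 6*(-144)² - 1*(-144)*139²) - 1*(-42754) = (6 - 139 - 6*20736 - 1*(-144)*19321) + 42754 = (6 - 139 - 124416 + 2782224) + 42754 = 2657675 + 42754 = 2700429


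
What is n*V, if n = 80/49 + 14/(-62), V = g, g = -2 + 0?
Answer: -4274/1519 ≈ -2.8137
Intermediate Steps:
g = -2
V = -2
n = 2137/1519 (n = 80*(1/49) + 14*(-1/62) = 80/49 - 7/31 = 2137/1519 ≈ 1.4068)
n*V = (2137/1519)*(-2) = -4274/1519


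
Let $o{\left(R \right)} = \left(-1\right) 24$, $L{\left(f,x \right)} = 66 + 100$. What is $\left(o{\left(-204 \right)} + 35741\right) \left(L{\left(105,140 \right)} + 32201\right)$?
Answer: $1156052139$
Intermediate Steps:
$L{\left(f,x \right)} = 166$
$o{\left(R \right)} = -24$
$\left(o{\left(-204 \right)} + 35741\right) \left(L{\left(105,140 \right)} + 32201\right) = \left(-24 + 35741\right) \left(166 + 32201\right) = 35717 \cdot 32367 = 1156052139$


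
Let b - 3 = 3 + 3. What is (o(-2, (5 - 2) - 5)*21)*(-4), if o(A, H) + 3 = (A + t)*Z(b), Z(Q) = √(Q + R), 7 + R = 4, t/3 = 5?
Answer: 252 - 1092*√6 ≈ -2422.8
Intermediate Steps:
t = 15 (t = 3*5 = 15)
b = 9 (b = 3 + (3 + 3) = 3 + 6 = 9)
R = -3 (R = -7 + 4 = -3)
Z(Q) = √(-3 + Q) (Z(Q) = √(Q - 3) = √(-3 + Q))
o(A, H) = -3 + √6*(15 + A) (o(A, H) = -3 + (A + 15)*√(-3 + 9) = -3 + (15 + A)*√6 = -3 + √6*(15 + A))
(o(-2, (5 - 2) - 5)*21)*(-4) = ((-3 + 15*√6 - 2*√6)*21)*(-4) = ((-3 + 13*√6)*21)*(-4) = (-63 + 273*√6)*(-4) = 252 - 1092*√6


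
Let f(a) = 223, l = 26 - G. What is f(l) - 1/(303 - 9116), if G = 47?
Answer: 1965300/8813 ≈ 223.00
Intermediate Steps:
l = -21 (l = 26 - 1*47 = 26 - 47 = -21)
f(l) - 1/(303 - 9116) = 223 - 1/(303 - 9116) = 223 - 1/(-8813) = 223 - 1*(-1/8813) = 223 + 1/8813 = 1965300/8813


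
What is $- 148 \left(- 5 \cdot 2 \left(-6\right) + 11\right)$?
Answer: $-10508$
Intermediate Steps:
$- 148 \left(- 5 \cdot 2 \left(-6\right) + 11\right) = - 148 \left(\left(-5\right) \left(-12\right) + 11\right) = - 148 \left(60 + 11\right) = \left(-148\right) 71 = -10508$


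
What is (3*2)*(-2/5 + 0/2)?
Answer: -12/5 ≈ -2.4000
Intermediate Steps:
(3*2)*(-2/5 + 0/2) = 6*(-2*1/5 + 0*(1/2)) = 6*(-2/5 + 0) = 6*(-2/5) = -12/5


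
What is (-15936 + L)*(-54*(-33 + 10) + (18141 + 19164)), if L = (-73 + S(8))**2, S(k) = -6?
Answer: -373713165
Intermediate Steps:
L = 6241 (L = (-73 - 6)**2 = (-79)**2 = 6241)
(-15936 + L)*(-54*(-33 + 10) + (18141 + 19164)) = (-15936 + 6241)*(-54*(-33 + 10) + (18141 + 19164)) = -9695*(-54*(-23) + 37305) = -9695*(1242 + 37305) = -9695*38547 = -373713165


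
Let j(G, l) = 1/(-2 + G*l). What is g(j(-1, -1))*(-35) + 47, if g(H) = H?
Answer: 82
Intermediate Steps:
g(j(-1, -1))*(-35) + 47 = -35/(-2 - 1*(-1)) + 47 = -35/(-2 + 1) + 47 = -35/(-1) + 47 = -1*(-35) + 47 = 35 + 47 = 82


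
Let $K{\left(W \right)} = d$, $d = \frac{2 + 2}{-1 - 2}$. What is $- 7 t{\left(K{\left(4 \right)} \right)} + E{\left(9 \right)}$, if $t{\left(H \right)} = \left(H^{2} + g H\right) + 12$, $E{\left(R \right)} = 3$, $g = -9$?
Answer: $- \frac{1597}{9} \approx -177.44$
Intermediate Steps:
$d = - \frac{4}{3}$ ($d = \frac{4}{-3} = 4 \left(- \frac{1}{3}\right) = - \frac{4}{3} \approx -1.3333$)
$K{\left(W \right)} = - \frac{4}{3}$
$t{\left(H \right)} = 12 + H^{2} - 9 H$ ($t{\left(H \right)} = \left(H^{2} - 9 H\right) + 12 = 12 + H^{2} - 9 H$)
$- 7 t{\left(K{\left(4 \right)} \right)} + E{\left(9 \right)} = - 7 \left(12 + \left(- \frac{4}{3}\right)^{2} - -12\right) + 3 = - 7 \left(12 + \frac{16}{9} + 12\right) + 3 = \left(-7\right) \frac{232}{9} + 3 = - \frac{1624}{9} + 3 = - \frac{1597}{9}$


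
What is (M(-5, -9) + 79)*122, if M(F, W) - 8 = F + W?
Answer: 8906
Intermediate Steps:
M(F, W) = 8 + F + W (M(F, W) = 8 + (F + W) = 8 + F + W)
(M(-5, -9) + 79)*122 = ((8 - 5 - 9) + 79)*122 = (-6 + 79)*122 = 73*122 = 8906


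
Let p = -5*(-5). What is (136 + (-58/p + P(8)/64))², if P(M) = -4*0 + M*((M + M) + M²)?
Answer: 12902464/625 ≈ 20644.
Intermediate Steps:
p = 25
P(M) = M*(M² + 2*M) (P(M) = 0 + M*(2*M + M²) = 0 + M*(M² + 2*M) = M*(M² + 2*M))
(136 + (-58/p + P(8)/64))² = (136 + (-58/25 + (8²*(2 + 8))/64))² = (136 + (-58*1/25 + (64*10)*(1/64)))² = (136 + (-58/25 + 640*(1/64)))² = (136 + (-58/25 + 10))² = (136 + 192/25)² = (3592/25)² = 12902464/625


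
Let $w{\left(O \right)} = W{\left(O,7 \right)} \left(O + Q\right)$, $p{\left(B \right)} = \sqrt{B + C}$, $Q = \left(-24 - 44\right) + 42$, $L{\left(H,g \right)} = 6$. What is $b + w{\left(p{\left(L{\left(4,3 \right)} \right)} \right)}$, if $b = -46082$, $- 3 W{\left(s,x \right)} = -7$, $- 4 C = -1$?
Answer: $- \frac{276821}{6} \approx -46137.0$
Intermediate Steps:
$C = \frac{1}{4}$ ($C = \left(- \frac{1}{4}\right) \left(-1\right) = \frac{1}{4} \approx 0.25$)
$W{\left(s,x \right)} = \frac{7}{3}$ ($W{\left(s,x \right)} = \left(- \frac{1}{3}\right) \left(-7\right) = \frac{7}{3}$)
$Q = -26$ ($Q = -68 + 42 = -26$)
$p{\left(B \right)} = \sqrt{\frac{1}{4} + B}$ ($p{\left(B \right)} = \sqrt{B + \frac{1}{4}} = \sqrt{\frac{1}{4} + B}$)
$w{\left(O \right)} = - \frac{182}{3} + \frac{7 O}{3}$ ($w{\left(O \right)} = \frac{7 \left(O - 26\right)}{3} = \frac{7 \left(-26 + O\right)}{3} = - \frac{182}{3} + \frac{7 O}{3}$)
$b + w{\left(p{\left(L{\left(4,3 \right)} \right)} \right)} = -46082 - \left(\frac{182}{3} - \frac{7 \frac{\sqrt{1 + 4 \cdot 6}}{2}}{3}\right) = -46082 - \left(\frac{182}{3} - \frac{7 \frac{\sqrt{1 + 24}}{2}}{3}\right) = -46082 - \left(\frac{182}{3} - \frac{7 \frac{\sqrt{25}}{2}}{3}\right) = -46082 - \left(\frac{182}{3} - \frac{7 \cdot \frac{1}{2} \cdot 5}{3}\right) = -46082 + \left(- \frac{182}{3} + \frac{7}{3} \cdot \frac{5}{2}\right) = -46082 + \left(- \frac{182}{3} + \frac{35}{6}\right) = -46082 - \frac{329}{6} = - \frac{276821}{6}$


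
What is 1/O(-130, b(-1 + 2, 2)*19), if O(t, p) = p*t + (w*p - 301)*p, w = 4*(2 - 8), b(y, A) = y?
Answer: -1/16853 ≈ -5.9337e-5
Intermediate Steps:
w = -24 (w = 4*(-6) = -24)
O(t, p) = p*t + p*(-301 - 24*p) (O(t, p) = p*t + (-24*p - 301)*p = p*t + (-301 - 24*p)*p = p*t + p*(-301 - 24*p))
1/O(-130, b(-1 + 2, 2)*19) = 1/(((-1 + 2)*19)*(-301 - 130 - 24*(-1 + 2)*19)) = 1/((1*19)*(-301 - 130 - 24*19)) = 1/(19*(-301 - 130 - 24*19)) = 1/(19*(-301 - 130 - 456)) = 1/(19*(-887)) = 1/(-16853) = -1/16853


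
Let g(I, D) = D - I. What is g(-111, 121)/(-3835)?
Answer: -232/3835 ≈ -0.060495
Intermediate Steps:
g(-111, 121)/(-3835) = (121 - 1*(-111))/(-3835) = (121 + 111)*(-1/3835) = 232*(-1/3835) = -232/3835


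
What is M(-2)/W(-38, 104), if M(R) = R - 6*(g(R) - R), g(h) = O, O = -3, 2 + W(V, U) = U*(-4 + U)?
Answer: 2/5199 ≈ 0.00038469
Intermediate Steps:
W(V, U) = -2 + U*(-4 + U)
g(h) = -3
M(R) = 18 + 7*R (M(R) = R - 6*(-3 - R) = R + (18 + 6*R) = 18 + 7*R)
M(-2)/W(-38, 104) = (18 + 7*(-2))/(-2 + 104² - 4*104) = (18 - 14)/(-2 + 10816 - 416) = 4/10398 = 4*(1/10398) = 2/5199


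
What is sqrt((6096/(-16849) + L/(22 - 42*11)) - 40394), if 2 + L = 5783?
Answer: I*sqrt(555207863579787110)/3706780 ≈ 201.02*I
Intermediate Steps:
L = 5781 (L = -2 + 5783 = 5781)
sqrt((6096/(-16849) + L/(22 - 42*11)) - 40394) = sqrt((6096/(-16849) + 5781/(22 - 42*11)) - 40394) = sqrt((6096*(-1/16849) + 5781/(22 - 462)) - 40394) = sqrt((-6096/16849 + 5781/(-440)) - 40394) = sqrt((-6096/16849 + 5781*(-1/440)) - 40394) = sqrt((-6096/16849 - 5781/440) - 40394) = sqrt(-100086309/7413560 - 40394) = sqrt(-299563428949/7413560) = I*sqrt(555207863579787110)/3706780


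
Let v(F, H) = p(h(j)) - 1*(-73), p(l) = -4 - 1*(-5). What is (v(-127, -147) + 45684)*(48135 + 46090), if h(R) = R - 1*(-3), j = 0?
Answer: 4311547550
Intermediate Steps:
h(R) = 3 + R (h(R) = R + 3 = 3 + R)
p(l) = 1 (p(l) = -4 + 5 = 1)
v(F, H) = 74 (v(F, H) = 1 - 1*(-73) = 1 + 73 = 74)
(v(-127, -147) + 45684)*(48135 + 46090) = (74 + 45684)*(48135 + 46090) = 45758*94225 = 4311547550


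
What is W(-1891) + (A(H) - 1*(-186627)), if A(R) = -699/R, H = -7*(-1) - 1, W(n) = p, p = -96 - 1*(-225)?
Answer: 373279/2 ≈ 1.8664e+5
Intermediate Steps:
p = 129 (p = -96 + 225 = 129)
W(n) = 129
H = 6 (H = 7 - 1 = 6)
W(-1891) + (A(H) - 1*(-186627)) = 129 + (-699/6 - 1*(-186627)) = 129 + (-699*1/6 + 186627) = 129 + (-233/2 + 186627) = 129 + 373021/2 = 373279/2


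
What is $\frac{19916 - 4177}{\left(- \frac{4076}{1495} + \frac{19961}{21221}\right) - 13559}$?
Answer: $- \frac{499325991905}{430221285906} \approx -1.1606$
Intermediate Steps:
$\frac{19916 - 4177}{\left(- \frac{4076}{1495} + \frac{19961}{21221}\right) - 13559} = \frac{15739}{\left(\left(-4076\right) \frac{1}{1495} + 19961 \cdot \frac{1}{21221}\right) - 13559} = \frac{15739}{\left(- \frac{4076}{1495} + \frac{19961}{21221}\right) - 13559} = \frac{15739}{- \frac{56655101}{31725395} - 13559} = \frac{15739}{- \frac{430221285906}{31725395}} = 15739 \left(- \frac{31725395}{430221285906}\right) = - \frac{499325991905}{430221285906}$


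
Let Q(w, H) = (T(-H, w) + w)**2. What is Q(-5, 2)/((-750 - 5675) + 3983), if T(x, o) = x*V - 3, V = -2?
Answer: -8/1221 ≈ -0.0065520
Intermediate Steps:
T(x, o) = -3 - 2*x (T(x, o) = x*(-2) - 3 = -2*x - 3 = -3 - 2*x)
Q(w, H) = (-3 + w + 2*H)**2 (Q(w, H) = ((-3 - (-2)*H) + w)**2 = ((-3 + 2*H) + w)**2 = (-3 + w + 2*H)**2)
Q(-5, 2)/((-750 - 5675) + 3983) = (3 - 1*(-5) - 2*2)**2/((-750 - 5675) + 3983) = (3 + 5 - 4)**2/(-6425 + 3983) = 4**2/(-2442) = 16*(-1/2442) = -8/1221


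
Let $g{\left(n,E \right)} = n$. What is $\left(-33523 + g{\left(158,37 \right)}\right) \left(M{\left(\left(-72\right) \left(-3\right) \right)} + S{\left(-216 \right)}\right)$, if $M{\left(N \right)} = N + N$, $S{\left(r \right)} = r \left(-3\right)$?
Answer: $-36034200$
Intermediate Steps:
$S{\left(r \right)} = - 3 r$
$M{\left(N \right)} = 2 N$
$\left(-33523 + g{\left(158,37 \right)}\right) \left(M{\left(\left(-72\right) \left(-3\right) \right)} + S{\left(-216 \right)}\right) = \left(-33523 + 158\right) \left(2 \left(\left(-72\right) \left(-3\right)\right) - -648\right) = - 33365 \left(2 \cdot 216 + 648\right) = - 33365 \left(432 + 648\right) = \left(-33365\right) 1080 = -36034200$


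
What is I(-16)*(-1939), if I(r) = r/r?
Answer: -1939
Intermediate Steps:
I(r) = 1
I(-16)*(-1939) = 1*(-1939) = -1939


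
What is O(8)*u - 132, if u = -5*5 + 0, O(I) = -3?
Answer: -57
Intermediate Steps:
u = -25 (u = -25 + 0 = -25)
O(8)*u - 132 = -3*(-25) - 132 = 75 - 132 = -57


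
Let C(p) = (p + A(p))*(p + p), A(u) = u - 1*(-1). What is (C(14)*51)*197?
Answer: 8158164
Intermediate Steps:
A(u) = 1 + u (A(u) = u + 1 = 1 + u)
C(p) = 2*p*(1 + 2*p) (C(p) = (p + (1 + p))*(p + p) = (1 + 2*p)*(2*p) = 2*p*(1 + 2*p))
(C(14)*51)*197 = ((2*14*(1 + 2*14))*51)*197 = ((2*14*(1 + 28))*51)*197 = ((2*14*29)*51)*197 = (812*51)*197 = 41412*197 = 8158164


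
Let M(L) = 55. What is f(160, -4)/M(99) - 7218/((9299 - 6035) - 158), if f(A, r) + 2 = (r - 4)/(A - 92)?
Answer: -3430323/1452055 ≈ -2.3624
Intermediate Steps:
f(A, r) = -2 + (-4 + r)/(-92 + A) (f(A, r) = -2 + (r - 4)/(A - 92) = -2 + (-4 + r)/(-92 + A))
f(160, -4)/M(99) - 7218/((9299 - 6035) - 158) = ((180 - 4 - 2*160)/(-92 + 160))/55 - 7218/((9299 - 6035) - 158) = ((180 - 4 - 320)/68)*(1/55) - 7218/(3264 - 158) = ((1/68)*(-144))*(1/55) - 7218/3106 = -36/17*1/55 - 7218*1/3106 = -36/935 - 3609/1553 = -3430323/1452055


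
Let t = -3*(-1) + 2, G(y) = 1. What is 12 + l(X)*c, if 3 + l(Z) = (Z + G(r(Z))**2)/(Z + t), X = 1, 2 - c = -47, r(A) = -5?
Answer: -356/3 ≈ -118.67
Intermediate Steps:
c = 49 (c = 2 - 1*(-47) = 2 + 47 = 49)
t = 5 (t = 3 + 2 = 5)
l(Z) = -3 + (1 + Z)/(5 + Z) (l(Z) = -3 + (Z + 1**2)/(Z + 5) = -3 + (Z + 1)/(5 + Z) = -3 + (1 + Z)/(5 + Z))
12 + l(X)*c = 12 + (2*(-7 - 1*1)/(5 + 1))*49 = 12 + (2*(-7 - 1)/6)*49 = 12 + (2*(1/6)*(-8))*49 = 12 - 8/3*49 = 12 - 392/3 = -356/3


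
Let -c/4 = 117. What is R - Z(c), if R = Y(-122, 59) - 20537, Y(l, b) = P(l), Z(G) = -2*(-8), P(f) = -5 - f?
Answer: -20436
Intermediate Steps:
c = -468 (c = -4*117 = -468)
Z(G) = 16
Y(l, b) = -5 - l
R = -20420 (R = (-5 - 1*(-122)) - 20537 = (-5 + 122) - 20537 = 117 - 20537 = -20420)
R - Z(c) = -20420 - 1*16 = -20420 - 16 = -20436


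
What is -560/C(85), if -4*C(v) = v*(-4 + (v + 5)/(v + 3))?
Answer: -19712/2227 ≈ -8.8514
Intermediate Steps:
C(v) = -v*(-4 + (5 + v)/(3 + v))/4 (C(v) = -v*(-4 + (v + 5)/(v + 3))/4 = -v*(-4 + (5 + v)/(3 + v))/4)
-560/C(85) = -560*4*(3 + 85)/(85*(7 + 3*85)) = -560*352/(85*(7 + 255)) = -560/((1/4)*85*(1/88)*262) = -560/11135/176 = -560*176/11135 = -19712/2227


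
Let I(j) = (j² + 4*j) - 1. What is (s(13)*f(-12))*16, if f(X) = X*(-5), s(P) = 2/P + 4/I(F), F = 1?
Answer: 14400/13 ≈ 1107.7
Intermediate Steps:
I(j) = -1 + j² + 4*j
s(P) = 1 + 2/P (s(P) = 2/P + 4/(-1 + 1² + 4*1) = 2/P + 4/(-1 + 1 + 4) = 2/P + 4/4 = 2/P + 4*(¼) = 2/P + 1 = 1 + 2/P)
f(X) = -5*X
(s(13)*f(-12))*16 = (((2 + 13)/13)*(-5*(-12)))*16 = (((1/13)*15)*60)*16 = ((15/13)*60)*16 = (900/13)*16 = 14400/13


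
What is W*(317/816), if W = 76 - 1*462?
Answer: -61181/408 ≈ -149.95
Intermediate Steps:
W = -386 (W = 76 - 462 = -386)
W*(317/816) = -122362/816 = -386*317/816 = -61181/408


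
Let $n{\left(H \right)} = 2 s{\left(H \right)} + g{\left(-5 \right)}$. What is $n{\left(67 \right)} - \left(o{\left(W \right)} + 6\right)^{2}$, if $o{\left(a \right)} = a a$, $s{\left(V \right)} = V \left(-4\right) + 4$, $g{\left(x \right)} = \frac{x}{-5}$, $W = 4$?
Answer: $-1011$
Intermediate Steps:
$g{\left(x \right)} = - \frac{x}{5}$ ($g{\left(x \right)} = x \left(- \frac{1}{5}\right) = - \frac{x}{5}$)
$s{\left(V \right)} = 4 - 4 V$ ($s{\left(V \right)} = - 4 V + 4 = 4 - 4 V$)
$o{\left(a \right)} = a^{2}$
$n{\left(H \right)} = 9 - 8 H$ ($n{\left(H \right)} = 2 \left(4 - 4 H\right) - -1 = \left(8 - 8 H\right) + 1 = 9 - 8 H$)
$n{\left(67 \right)} - \left(o{\left(W \right)} + 6\right)^{2} = \left(9 - 536\right) - \left(4^{2} + 6\right)^{2} = \left(9 - 536\right) - \left(16 + 6\right)^{2} = -527 - 22^{2} = -527 - 484 = -1011$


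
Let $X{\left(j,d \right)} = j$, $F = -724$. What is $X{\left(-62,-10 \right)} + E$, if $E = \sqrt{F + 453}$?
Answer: $-62 + i \sqrt{271} \approx -62.0 + 16.462 i$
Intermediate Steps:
$E = i \sqrt{271}$ ($E = \sqrt{-724 + 453} = \sqrt{-271} = i \sqrt{271} \approx 16.462 i$)
$X{\left(-62,-10 \right)} + E = -62 + i \sqrt{271}$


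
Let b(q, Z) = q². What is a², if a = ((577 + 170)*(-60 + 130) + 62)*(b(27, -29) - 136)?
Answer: 963775633309696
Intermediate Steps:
a = 31044736 (a = ((577 + 170)*(-60 + 130) + 62)*(27² - 136) = (747*70 + 62)*(729 - 136) = (52290 + 62)*593 = 52352*593 = 31044736)
a² = 31044736² = 963775633309696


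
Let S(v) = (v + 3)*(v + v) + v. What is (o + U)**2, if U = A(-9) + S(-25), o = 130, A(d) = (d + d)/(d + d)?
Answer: 1454436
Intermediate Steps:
A(d) = 1 (A(d) = (2*d)/((2*d)) = (2*d)*(1/(2*d)) = 1)
S(v) = v + 2*v*(3 + v) (S(v) = (3 + v)*(2*v) + v = 2*v*(3 + v) + v = v + 2*v*(3 + v))
U = 1076 (U = 1 - 25*(7 + 2*(-25)) = 1 - 25*(7 - 50) = 1 - 25*(-43) = 1 + 1075 = 1076)
(o + U)**2 = (130 + 1076)**2 = 1206**2 = 1454436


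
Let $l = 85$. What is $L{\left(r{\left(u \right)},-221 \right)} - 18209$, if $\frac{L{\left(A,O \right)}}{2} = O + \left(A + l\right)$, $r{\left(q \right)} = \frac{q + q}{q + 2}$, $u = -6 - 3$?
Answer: $- \frac{129331}{7} \approx -18476.0$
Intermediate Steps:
$u = -9$
$r{\left(q \right)} = \frac{2 q}{2 + q}$
$L{\left(A,O \right)} = 170 + 2 A + 2 O$ ($L{\left(A,O \right)} = 2 \left(O + \left(A + 85\right)\right) = 2 \left(O + \left(85 + A\right)\right) = 2 \left(85 + A + O\right) = 170 + 2 A + 2 O$)
$L{\left(r{\left(u \right)},-221 \right)} - 18209 = \left(170 + 2 \cdot 2 \left(-9\right) \frac{1}{2 - 9} + 2 \left(-221\right)\right) - 18209 = \left(170 + 2 \cdot 2 \left(-9\right) \frac{1}{-7} - 442\right) - 18209 = \left(170 + 2 \cdot 2 \left(-9\right) \left(- \frac{1}{7}\right) - 442\right) - 18209 = \left(170 + 2 \cdot \frac{18}{7} - 442\right) - 18209 = \left(170 + \frac{36}{7} - 442\right) - 18209 = - \frac{1868}{7} - 18209 = - \frac{129331}{7}$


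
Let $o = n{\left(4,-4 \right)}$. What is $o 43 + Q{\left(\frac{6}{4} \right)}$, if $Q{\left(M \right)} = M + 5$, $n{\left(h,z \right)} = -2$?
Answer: $- \frac{159}{2} \approx -79.5$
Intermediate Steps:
$o = -2$
$Q{\left(M \right)} = 5 + M$
$o 43 + Q{\left(\frac{6}{4} \right)} = \left(-2\right) 43 + \left(5 + \frac{6}{4}\right) = -86 + \left(5 + 6 \cdot \frac{1}{4}\right) = -86 + \left(5 + \frac{3}{2}\right) = -86 + \frac{13}{2} = - \frac{159}{2}$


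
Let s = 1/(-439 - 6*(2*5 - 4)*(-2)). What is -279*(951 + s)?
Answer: -97375464/367 ≈ -2.6533e+5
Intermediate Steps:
s = -1/367 (s = 1/(-439 - 6*(10 - 4)*(-2)) = 1/(-439 - 6*6*(-2)) = 1/(-439 - 36*(-2)) = 1/(-439 + 72) = 1/(-367) = -1/367 ≈ -0.0027248)
-279*(951 + s) = -279*(951 - 1/367) = -279*349016/367 = -97375464/367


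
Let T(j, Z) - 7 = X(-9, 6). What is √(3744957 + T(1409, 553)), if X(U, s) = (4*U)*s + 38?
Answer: √3744786 ≈ 1935.1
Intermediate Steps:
X(U, s) = 38 + 4*U*s (X(U, s) = 4*U*s + 38 = 38 + 4*U*s)
T(j, Z) = -171 (T(j, Z) = 7 + (38 + 4*(-9)*6) = 7 + (38 - 216) = 7 - 178 = -171)
√(3744957 + T(1409, 553)) = √(3744957 - 171) = √3744786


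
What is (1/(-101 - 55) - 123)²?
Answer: 368217721/24336 ≈ 15131.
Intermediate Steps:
(1/(-101 - 55) - 123)² = (1/(-156) - 123)² = (-1/156 - 123)² = (-19189/156)² = 368217721/24336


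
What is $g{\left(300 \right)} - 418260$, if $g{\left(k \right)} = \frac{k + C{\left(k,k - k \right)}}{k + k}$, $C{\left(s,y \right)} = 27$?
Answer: $- \frac{83651891}{200} \approx -4.1826 \cdot 10^{5}$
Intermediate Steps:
$g{\left(k \right)} = \frac{27 + k}{2 k}$ ($g{\left(k \right)} = \frac{k + 27}{k + k} = \frac{27 + k}{2 k}$)
$g{\left(300 \right)} - 418260 = \frac{27 + 300}{2 \cdot 300} - 418260 = \frac{1}{2} \cdot \frac{1}{300} \cdot 327 - 418260 = \frac{109}{200} - 418260 = - \frac{83651891}{200}$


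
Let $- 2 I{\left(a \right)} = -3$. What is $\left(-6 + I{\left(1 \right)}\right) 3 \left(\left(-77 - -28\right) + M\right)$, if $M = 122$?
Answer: $- \frac{1971}{2} \approx -985.5$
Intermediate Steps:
$I{\left(a \right)} = \frac{3}{2}$ ($I{\left(a \right)} = \left(- \frac{1}{2}\right) \left(-3\right) = \frac{3}{2}$)
$\left(-6 + I{\left(1 \right)}\right) 3 \left(\left(-77 - -28\right) + M\right) = \left(-6 + \frac{3}{2}\right) 3 \left(\left(-77 - -28\right) + 122\right) = \left(- \frac{9}{2}\right) 3 \left(\left(-77 + 28\right) + 122\right) = - \frac{27 \left(-49 + 122\right)}{2} = \left(- \frac{27}{2}\right) 73 = - \frac{1971}{2}$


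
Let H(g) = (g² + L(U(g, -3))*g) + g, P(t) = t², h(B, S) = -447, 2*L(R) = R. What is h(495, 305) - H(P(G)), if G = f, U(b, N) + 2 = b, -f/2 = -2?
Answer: -831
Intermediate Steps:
f = 4 (f = -2*(-2) = 4)
U(b, N) = -2 + b
L(R) = R/2
G = 4
H(g) = g + g² + g*(-1 + g/2) (H(g) = (g² + ((-2 + g)/2)*g) + g = (g² + (-1 + g/2)*g) + g = (g² + g*(-1 + g/2)) + g = g + g² + g*(-1 + g/2))
h(495, 305) - H(P(G)) = -447 - 3*(4²)²/2 = -447 - 3*16²/2 = -447 - 3*256/2 = -447 - 1*384 = -447 - 384 = -831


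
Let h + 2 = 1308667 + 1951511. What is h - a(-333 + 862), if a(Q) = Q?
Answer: 3259647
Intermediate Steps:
h = 3260176 (h = -2 + (1308667 + 1951511) = -2 + 3260178 = 3260176)
h - a(-333 + 862) = 3260176 - (-333 + 862) = 3260176 - 1*529 = 3260176 - 529 = 3259647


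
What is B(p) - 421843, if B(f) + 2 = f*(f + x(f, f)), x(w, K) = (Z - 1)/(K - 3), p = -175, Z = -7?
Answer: -34819280/89 ≈ -3.9123e+5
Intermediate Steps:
x(w, K) = -8/(-3 + K) (x(w, K) = (-7 - 1)/(K - 3) = -8/(-3 + K))
B(f) = -2 + f*(f - 8/(-3 + f))
B(p) - 421843 = (-8*(-175) + (-3 - 175)*(-2 + (-175)²))/(-3 - 175) - 421843 = (1400 - 178*(-2 + 30625))/(-178) - 421843 = -(1400 - 178*30623)/178 - 421843 = -(1400 - 5450894)/178 - 421843 = -1/178*(-5449494) - 421843 = 2724747/89 - 421843 = -34819280/89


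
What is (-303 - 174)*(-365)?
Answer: 174105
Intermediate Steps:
(-303 - 174)*(-365) = -477*(-365) = 174105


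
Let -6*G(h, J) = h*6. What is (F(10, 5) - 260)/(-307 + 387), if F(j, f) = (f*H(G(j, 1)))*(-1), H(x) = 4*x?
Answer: -¾ ≈ -0.75000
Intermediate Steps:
G(h, J) = -h (G(h, J) = -h*6/6 = -h)
F(j, f) = 4*f*j (F(j, f) = (f*(4*(-j)))*(-1) = (f*(-4*j))*(-1) = -4*f*j*(-1) = 4*f*j)
(F(10, 5) - 260)/(-307 + 387) = (4*5*10 - 260)/(-307 + 387) = (200 - 260)/80 = -60*1/80 = -¾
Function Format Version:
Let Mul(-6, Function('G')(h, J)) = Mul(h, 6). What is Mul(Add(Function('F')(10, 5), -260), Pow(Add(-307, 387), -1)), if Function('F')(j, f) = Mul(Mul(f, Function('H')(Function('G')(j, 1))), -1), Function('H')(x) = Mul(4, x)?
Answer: Rational(-3, 4) ≈ -0.75000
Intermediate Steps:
Function('G')(h, J) = Mul(-1, h) (Function('G')(h, J) = Mul(Rational(-1, 6), Mul(h, 6)) = Mul(Rational(-1, 6), Mul(6, h)) = Mul(-1, h))
Function('F')(j, f) = Mul(4, f, j) (Function('F')(j, f) = Mul(Mul(f, Mul(4, Mul(-1, j))), -1) = Mul(Mul(f, Mul(-4, j)), -1) = Mul(Mul(-4, f, j), -1) = Mul(4, f, j))
Mul(Add(Function('F')(10, 5), -260), Pow(Add(-307, 387), -1)) = Mul(Add(Mul(4, 5, 10), -260), Pow(Add(-307, 387), -1)) = Mul(Add(200, -260), Pow(80, -1)) = Mul(-60, Rational(1, 80)) = Rational(-3, 4)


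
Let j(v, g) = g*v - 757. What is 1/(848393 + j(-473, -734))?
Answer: 1/1194818 ≈ 8.3695e-7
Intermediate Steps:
j(v, g) = -757 + g*v
1/(848393 + j(-473, -734)) = 1/(848393 + (-757 - 734*(-473))) = 1/(848393 + (-757 + 347182)) = 1/(848393 + 346425) = 1/1194818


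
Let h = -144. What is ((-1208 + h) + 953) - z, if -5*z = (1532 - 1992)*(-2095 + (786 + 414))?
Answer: 81941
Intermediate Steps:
z = -82340 (z = -(1532 - 1992)*(-2095 + (786 + 414))/5 = -(-92)*(-2095 + 1200) = -(-92)*(-895) = -1/5*411700 = -82340)
((-1208 + h) + 953) - z = ((-1208 - 144) + 953) - 1*(-82340) = (-1352 + 953) + 82340 = -399 + 82340 = 81941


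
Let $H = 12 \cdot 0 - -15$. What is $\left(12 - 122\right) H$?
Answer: $-1650$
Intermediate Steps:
$H = 15$ ($H = 0 + 15 = 15$)
$\left(12 - 122\right) H = \left(12 - 122\right) 15 = \left(-110\right) 15 = -1650$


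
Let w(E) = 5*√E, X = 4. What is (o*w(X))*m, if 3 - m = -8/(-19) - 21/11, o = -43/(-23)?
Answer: 403340/4807 ≈ 83.907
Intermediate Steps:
o = 43/23 (o = -43*(-1/23) = 43/23 ≈ 1.8696)
m = 938/209 (m = 3 - (-8/(-19) - 21/11) = 3 - (-8*(-1/19) - 21*1/11) = 3 - (8/19 - 21/11) = 3 - 1*(-311/209) = 3 + 311/209 = 938/209 ≈ 4.4880)
(o*w(X))*m = (43*(5*√4)/23)*(938/209) = (43*(5*2)/23)*(938/209) = ((43/23)*10)*(938/209) = (430/23)*(938/209) = 403340/4807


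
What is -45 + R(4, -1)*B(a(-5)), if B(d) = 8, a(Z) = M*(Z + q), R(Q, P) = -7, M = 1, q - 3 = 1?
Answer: -101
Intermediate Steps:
q = 4 (q = 3 + 1 = 4)
a(Z) = 4 + Z (a(Z) = 1*(Z + 4) = 1*(4 + Z) = 4 + Z)
-45 + R(4, -1)*B(a(-5)) = -45 - 7*8 = -45 - 56 = -101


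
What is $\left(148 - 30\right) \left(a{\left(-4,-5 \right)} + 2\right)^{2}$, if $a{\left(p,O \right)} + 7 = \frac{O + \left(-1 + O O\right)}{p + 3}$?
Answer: $67968$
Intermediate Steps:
$a{\left(p,O \right)} = -7 + \frac{-1 + O + O^{2}}{3 + p}$ ($a{\left(p,O \right)} = -7 + \frac{O + \left(-1 + O O\right)}{p + 3} = -7 + \frac{O + \left(-1 + O^{2}\right)}{3 + p} = -7 + \frac{-1 + O + O^{2}}{3 + p}$)
$\left(148 - 30\right) \left(a{\left(-4,-5 \right)} + 2\right)^{2} = \left(148 - 30\right) \left(\frac{-22 - 5 + \left(-5\right)^{2} - -28}{3 - 4} + 2\right)^{2} = 118 \left(\frac{-22 - 5 + 25 + 28}{-1} + 2\right)^{2} = 118 \left(\left(-1\right) 26 + 2\right)^{2} = 118 \left(-26 + 2\right)^{2} = 118 \left(-24\right)^{2} = 118 \cdot 576 = 67968$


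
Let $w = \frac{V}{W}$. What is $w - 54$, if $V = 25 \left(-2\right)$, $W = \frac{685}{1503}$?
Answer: $- \frac{22428}{137} \approx -163.71$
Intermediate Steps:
$W = \frac{685}{1503}$ ($W = 685 \cdot \frac{1}{1503} = \frac{685}{1503} \approx 0.45576$)
$V = -50$
$w = - \frac{15030}{137}$ ($w = - \frac{50}{\frac{685}{1503}} = \left(-50\right) \frac{1503}{685} = - \frac{15030}{137} \approx -109.71$)
$w - 54 = - \frac{15030}{137} - 54 = - \frac{22428}{137}$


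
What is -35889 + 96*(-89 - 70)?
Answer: -51153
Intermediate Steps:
-35889 + 96*(-89 - 70) = -35889 + 96*(-159) = -35889 - 15264 = -51153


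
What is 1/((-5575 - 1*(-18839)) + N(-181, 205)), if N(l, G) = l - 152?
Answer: 1/12931 ≈ 7.7334e-5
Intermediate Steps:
N(l, G) = -152 + l
1/((-5575 - 1*(-18839)) + N(-181, 205)) = 1/((-5575 - 1*(-18839)) + (-152 - 181)) = 1/((-5575 + 18839) - 333) = 1/(13264 - 333) = 1/12931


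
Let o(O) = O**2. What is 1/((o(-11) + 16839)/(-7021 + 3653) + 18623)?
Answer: 421/7838163 ≈ 5.3712e-5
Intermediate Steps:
1/((o(-11) + 16839)/(-7021 + 3653) + 18623) = 1/(((-11)**2 + 16839)/(-7021 + 3653) + 18623) = 1/((121 + 16839)/(-3368) + 18623) = 1/(16960*(-1/3368) + 18623) = 1/(-2120/421 + 18623) = 1/(7838163/421) = 421/7838163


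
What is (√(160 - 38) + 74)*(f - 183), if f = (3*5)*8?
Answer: -4662 - 63*√122 ≈ -5357.9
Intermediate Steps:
f = 120 (f = 15*8 = 120)
(√(160 - 38) + 74)*(f - 183) = (√(160 - 38) + 74)*(120 - 183) = (√122 + 74)*(-63) = (74 + √122)*(-63) = -4662 - 63*√122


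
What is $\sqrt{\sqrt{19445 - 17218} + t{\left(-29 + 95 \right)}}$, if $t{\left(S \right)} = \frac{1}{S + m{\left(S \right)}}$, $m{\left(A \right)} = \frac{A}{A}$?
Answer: $\frac{\sqrt{67 + 4489 \sqrt{2227}}}{67} \approx 6.8707$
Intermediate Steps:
$m{\left(A \right)} = 1$
$t{\left(S \right)} = \frac{1}{1 + S}$ ($t{\left(S \right)} = \frac{1}{S + 1} = \frac{1}{1 + S}$)
$\sqrt{\sqrt{19445 - 17218} + t{\left(-29 + 95 \right)}} = \sqrt{\sqrt{19445 - 17218} + \frac{1}{1 + \left(-29 + 95\right)}} = \sqrt{\sqrt{2227} + \frac{1}{1 + 66}} = \sqrt{\sqrt{2227} + \frac{1}{67}} = \sqrt{\frac{1}{67} + \sqrt{2227}}$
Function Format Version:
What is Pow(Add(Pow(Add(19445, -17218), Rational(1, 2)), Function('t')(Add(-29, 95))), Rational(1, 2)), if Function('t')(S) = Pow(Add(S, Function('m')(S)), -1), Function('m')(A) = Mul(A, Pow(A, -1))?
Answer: Mul(Rational(1, 67), Pow(Add(67, Mul(4489, Pow(2227, Rational(1, 2)))), Rational(1, 2))) ≈ 6.8707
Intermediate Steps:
Function('m')(A) = 1
Function('t')(S) = Pow(Add(1, S), -1) (Function('t')(S) = Pow(Add(S, 1), -1) = Pow(Add(1, S), -1))
Pow(Add(Pow(Add(19445, -17218), Rational(1, 2)), Function('t')(Add(-29, 95))), Rational(1, 2)) = Pow(Add(Pow(Add(19445, -17218), Rational(1, 2)), Pow(Add(1, Add(-29, 95)), -1)), Rational(1, 2)) = Pow(Add(Pow(2227, Rational(1, 2)), Pow(Add(1, 66), -1)), Rational(1, 2)) = Pow(Add(Pow(2227, Rational(1, 2)), Pow(67, -1)), Rational(1, 2)) = Pow(Add(Pow(2227, Rational(1, 2)), Rational(1, 67)), Rational(1, 2)) = Pow(Add(Rational(1, 67), Pow(2227, Rational(1, 2))), Rational(1, 2))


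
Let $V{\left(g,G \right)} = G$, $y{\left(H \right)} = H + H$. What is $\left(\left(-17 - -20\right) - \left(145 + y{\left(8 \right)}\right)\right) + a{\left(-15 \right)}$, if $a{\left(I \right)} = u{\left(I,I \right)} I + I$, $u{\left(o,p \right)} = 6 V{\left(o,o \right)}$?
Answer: $1177$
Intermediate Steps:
$y{\left(H \right)} = 2 H$
$u{\left(o,p \right)} = 6 o$
$a{\left(I \right)} = I + 6 I^{2}$ ($a{\left(I \right)} = 6 I I + I = 6 I^{2} + I = I + 6 I^{2}$)
$\left(\left(-17 - -20\right) - \left(145 + y{\left(8 \right)}\right)\right) + a{\left(-15 \right)} = \left(\left(-17 - -20\right) - \left(145 + 2 \cdot 8\right)\right) - 15 \left(1 + 6 \left(-15\right)\right) = \left(\left(-17 + 20\right) - 161\right) - 15 \left(1 - 90\right) = \left(3 - 161\right) - -1335 = \left(3 - 161\right) + 1335 = -158 + 1335 = 1177$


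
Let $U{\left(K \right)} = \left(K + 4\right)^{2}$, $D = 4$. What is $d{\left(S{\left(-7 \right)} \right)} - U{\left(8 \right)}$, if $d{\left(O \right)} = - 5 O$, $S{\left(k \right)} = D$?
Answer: $-164$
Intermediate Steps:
$S{\left(k \right)} = 4$
$U{\left(K \right)} = \left(4 + K\right)^{2}$
$d{\left(S{\left(-7 \right)} \right)} - U{\left(8 \right)} = \left(-5\right) 4 - \left(4 + 8\right)^{2} = -20 - 12^{2} = -20 - 144 = -164$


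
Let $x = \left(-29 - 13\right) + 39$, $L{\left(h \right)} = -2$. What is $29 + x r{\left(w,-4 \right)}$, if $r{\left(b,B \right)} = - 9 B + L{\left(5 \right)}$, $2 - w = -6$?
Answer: $-73$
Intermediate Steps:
$w = 8$ ($w = 2 - -6 = 2 + 6 = 8$)
$r{\left(b,B \right)} = -2 - 9 B$ ($r{\left(b,B \right)} = - 9 B - 2 = -2 - 9 B$)
$x = -3$ ($x = -42 + 39 = -3$)
$29 + x r{\left(w,-4 \right)} = 29 - 3 \left(-2 - -36\right) = 29 - 3 \left(-2 + 36\right) = 29 - 102 = -73$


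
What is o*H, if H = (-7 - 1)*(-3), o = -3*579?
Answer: -41688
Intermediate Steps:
o = -1737
H = 24 (H = -8*(-3) = 24)
o*H = -1737*24 = -41688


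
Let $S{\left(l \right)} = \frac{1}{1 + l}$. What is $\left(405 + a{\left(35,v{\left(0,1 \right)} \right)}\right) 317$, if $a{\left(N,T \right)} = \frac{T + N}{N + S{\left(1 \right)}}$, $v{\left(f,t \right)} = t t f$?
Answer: $\frac{9137525}{71} \approx 1.287 \cdot 10^{5}$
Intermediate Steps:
$v{\left(f,t \right)} = f t^{2}$ ($v{\left(f,t \right)} = t^{2} f = f t^{2}$)
$a{\left(N,T \right)} = \frac{N + T}{\frac{1}{2} + N}$ ($a{\left(N,T \right)} = \frac{T + N}{N + \frac{1}{1 + 1}} = \frac{N + T}{N + \frac{1}{2}} = \frac{N + T}{\frac{1}{2} + N}$)
$\left(405 + a{\left(35,v{\left(0,1 \right)} \right)}\right) 317 = \left(405 + \frac{2 \left(35 + 0 \cdot 1^{2}\right)}{1 + 2 \cdot 35}\right) 317 = \left(405 + \frac{2 \left(35 + 0 \cdot 1\right)}{1 + 70}\right) 317 = \left(405 + \frac{2 \left(35 + 0\right)}{71}\right) 317 = \left(405 + 2 \cdot \frac{1}{71} \cdot 35\right) 317 = \left(405 + \frac{70}{71}\right) 317 = \frac{28825}{71} \cdot 317 = \frac{9137525}{71}$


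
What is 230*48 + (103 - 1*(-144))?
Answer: 11287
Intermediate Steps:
230*48 + (103 - 1*(-144)) = 11040 + (103 + 144) = 11040 + 247 = 11287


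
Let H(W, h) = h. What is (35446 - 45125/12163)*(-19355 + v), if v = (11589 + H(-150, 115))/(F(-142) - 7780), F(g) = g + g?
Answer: -1201574531775517/1751472 ≈ -6.8604e+8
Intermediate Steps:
F(g) = 2*g
v = -209/144 (v = (11589 + 115)/(2*(-142) - 7780) = 11704/(-284 - 7780) = 11704/(-8064) = 11704*(-1/8064) = -209/144 ≈ -1.4514)
(35446 - 45125/12163)*(-19355 + v) = (35446 - 45125/12163)*(-19355 - 209/144) = (35446 - 45125*1/12163)*(-2787329/144) = (35446 - 45125/12163)*(-2787329/144) = (431084573/12163)*(-2787329/144) = -1201574531775517/1751472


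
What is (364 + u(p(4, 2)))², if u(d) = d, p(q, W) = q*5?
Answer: 147456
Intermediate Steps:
p(q, W) = 5*q
(364 + u(p(4, 2)))² = (364 + 5*4)² = (364 + 20)² = 384² = 147456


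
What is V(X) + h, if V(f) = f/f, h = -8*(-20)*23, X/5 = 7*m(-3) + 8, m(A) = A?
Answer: 3681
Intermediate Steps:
X = -65 (X = 5*(7*(-3) + 8) = 5*(-21 + 8) = 5*(-13) = -65)
h = 3680 (h = 160*23 = 3680)
V(f) = 1
V(X) + h = 1 + 3680 = 3681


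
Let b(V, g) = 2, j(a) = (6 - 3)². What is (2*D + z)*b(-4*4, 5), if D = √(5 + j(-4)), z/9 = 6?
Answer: 108 + 4*√14 ≈ 122.97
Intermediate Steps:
z = 54 (z = 9*6 = 54)
j(a) = 9 (j(a) = 3² = 9)
D = √14 (D = √(5 + 9) = √14 ≈ 3.7417)
(2*D + z)*b(-4*4, 5) = (2*√14 + 54)*2 = (54 + 2*√14)*2 = 108 + 4*√14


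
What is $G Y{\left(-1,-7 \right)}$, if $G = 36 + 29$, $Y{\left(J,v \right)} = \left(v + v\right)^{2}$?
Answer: $12740$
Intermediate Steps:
$Y{\left(J,v \right)} = 4 v^{2}$ ($Y{\left(J,v \right)} = \left(2 v\right)^{2} = 4 v^{2}$)
$G = 65$
$G Y{\left(-1,-7 \right)} = 65 \cdot 4 \left(-7\right)^{2} = 65 \cdot 4 \cdot 49 = 65 \cdot 196 = 12740$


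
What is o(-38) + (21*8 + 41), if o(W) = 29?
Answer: 238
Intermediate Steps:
o(-38) + (21*8 + 41) = 29 + (21*8 + 41) = 29 + (168 + 41) = 29 + 209 = 238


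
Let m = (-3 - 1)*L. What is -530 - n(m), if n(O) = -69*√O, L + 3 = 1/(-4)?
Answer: -530 + 69*√13 ≈ -281.22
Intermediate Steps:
L = -13/4 (L = -3 + 1/(-4) = -3 - ¼ = -13/4 ≈ -3.2500)
m = 13 (m = (-3 - 1)*(-13/4) = -4*(-13/4) = 13)
-530 - n(m) = -530 - (-69)*√13 = -530 + 69*√13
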